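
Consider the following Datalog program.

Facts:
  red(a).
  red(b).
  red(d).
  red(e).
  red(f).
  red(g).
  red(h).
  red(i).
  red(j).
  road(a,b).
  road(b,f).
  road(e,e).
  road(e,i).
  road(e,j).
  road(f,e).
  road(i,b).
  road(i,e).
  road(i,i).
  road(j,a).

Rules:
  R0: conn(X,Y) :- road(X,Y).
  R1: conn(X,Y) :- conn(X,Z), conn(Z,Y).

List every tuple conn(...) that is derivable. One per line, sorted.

round 1: derive conn(a,b) via R0 from road(a,b)
round 1: derive conn(b,f) via R0 from road(b,f)
round 1: derive conn(e,e) via R0 from road(e,e)
round 1: derive conn(e,i) via R0 from road(e,i)
round 1: derive conn(e,j) via R0 from road(e,j)
round 1: derive conn(f,e) via R0 from road(f,e)
round 1: derive conn(i,b) via R0 from road(i,b)
round 1: derive conn(i,e) via R0 from road(i,e)
round 1: derive conn(i,i) via R0 from road(i,i)
round 1: derive conn(j,a) via R0 from road(j,a)
round 2: derive conn(a,f) via R1 from conn(a,b), conn(b,f)
round 2: derive conn(b,e) via R1 from conn(b,f), conn(f,e)
round 2: derive conn(e,a) via R1 from conn(e,j), conn(j,a)
round 2: derive conn(e,b) via R1 from conn(e,i), conn(i,b)
round 2: derive conn(f,i) via R1 from conn(f,e), conn(e,i)
round 2: derive conn(f,j) via R1 from conn(f,e), conn(e,j)
round 2: derive conn(i,f) via R1 from conn(i,b), conn(b,f)
round 2: derive conn(i,j) via R1 from conn(i,e), conn(e,j)
round 2: derive conn(j,b) via R1 from conn(j,a), conn(a,b)
round 3: derive conn(a,e) via R1 from conn(a,b), conn(b,e)
round 3: derive conn(a,i) via R1 from conn(a,f), conn(f,i)
round 3: derive conn(a,j) via R1 from conn(a,f), conn(f,j)
round 3: derive conn(b,a) via R1 from conn(b,e), conn(e,a)
round 3: derive conn(b,b) via R1 from conn(b,e), conn(e,b)
round 3: derive conn(b,i) via R1 from conn(b,e), conn(e,i)
round 3: derive conn(b,j) via R1 from conn(b,e), conn(e,j)
round 3: derive conn(e,f) via R1 from conn(e,a), conn(a,f)
round 3: derive conn(f,a) via R1 from conn(f,e), conn(e,a)
round 3: derive conn(f,b) via R1 from conn(f,e), conn(e,b)
round 3: derive conn(f,f) via R1 from conn(f,i), conn(i,f)
round 3: derive conn(i,a) via R1 from conn(i,e), conn(e,a)
round 3: derive conn(j,e) via R1 from conn(j,b), conn(b,e)
round 3: derive conn(j,f) via R1 from conn(j,a), conn(a,f)
round 4: derive conn(a,a) via R1 from conn(a,b), conn(b,a)
round 4: derive conn(j,i) via R1 from conn(j,a), conn(a,i)
round 4: derive conn(j,j) via R1 from conn(j,a), conn(a,j)

conn(a,a)
conn(a,b)
conn(a,e)
conn(a,f)
conn(a,i)
conn(a,j)
conn(b,a)
conn(b,b)
conn(b,e)
conn(b,f)
conn(b,i)
conn(b,j)
conn(e,a)
conn(e,b)
conn(e,e)
conn(e,f)
conn(e,i)
conn(e,j)
conn(f,a)
conn(f,b)
conn(f,e)
conn(f,f)
conn(f,i)
conn(f,j)
conn(i,a)
conn(i,b)
conn(i,e)
conn(i,f)
conn(i,i)
conn(i,j)
conn(j,a)
conn(j,b)
conn(j,e)
conn(j,f)
conn(j,i)
conn(j,j)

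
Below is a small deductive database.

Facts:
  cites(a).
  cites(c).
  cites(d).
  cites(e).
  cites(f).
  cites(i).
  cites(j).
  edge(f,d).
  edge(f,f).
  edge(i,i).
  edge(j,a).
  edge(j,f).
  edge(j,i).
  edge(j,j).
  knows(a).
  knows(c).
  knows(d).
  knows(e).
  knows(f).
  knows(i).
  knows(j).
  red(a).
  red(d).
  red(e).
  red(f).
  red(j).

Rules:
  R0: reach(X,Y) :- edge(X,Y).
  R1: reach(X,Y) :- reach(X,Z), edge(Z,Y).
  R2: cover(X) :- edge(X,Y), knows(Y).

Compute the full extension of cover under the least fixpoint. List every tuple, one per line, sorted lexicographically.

cover(f)
cover(i)
cover(j)

round 1: derive cover(f) via R2 from edge(f,d), knows(d)
round 1: derive cover(i) via R2 from edge(i,i), knows(i)
round 1: derive cover(j) via R2 from edge(j,a), knows(a)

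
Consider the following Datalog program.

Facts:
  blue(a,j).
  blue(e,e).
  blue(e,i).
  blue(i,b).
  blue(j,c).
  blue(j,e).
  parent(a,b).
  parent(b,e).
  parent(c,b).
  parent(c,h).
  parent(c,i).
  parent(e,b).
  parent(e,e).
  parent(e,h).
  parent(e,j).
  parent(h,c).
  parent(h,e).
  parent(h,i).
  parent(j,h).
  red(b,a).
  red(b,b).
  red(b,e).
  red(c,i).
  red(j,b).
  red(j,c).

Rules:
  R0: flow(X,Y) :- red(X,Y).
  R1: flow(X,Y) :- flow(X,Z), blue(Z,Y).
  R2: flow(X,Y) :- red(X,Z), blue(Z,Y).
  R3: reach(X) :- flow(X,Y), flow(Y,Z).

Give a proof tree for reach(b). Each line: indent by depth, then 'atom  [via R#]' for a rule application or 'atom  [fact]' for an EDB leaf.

reach(b)  [via R3]
  flow(b,b)  [via R0]
    red(b,b)  [fact]
  flow(b,a)  [via R0]
    red(b,a)  [fact]

round 1: derive flow(b,a) via R0 from red(b,a)
round 1: derive flow(b,b) via R0 from red(b,b)
round 1: derive flow(b,e) via R0 from red(b,e)
round 1: derive flow(c,i) via R0 from red(c,i)
round 1: derive flow(j,b) via R0 from red(j,b)
round 1: derive flow(j,c) via R0 from red(j,c)
round 1: derive flow(b,i) via R2 from red(b,e), blue(e,i)
round 1: derive flow(b,j) via R2 from red(b,a), blue(a,j)
round 1: derive flow(c,b) via R2 from red(c,i), blue(i,b)
round 2: derive flow(b,c) via R1 from flow(b,j), blue(j,c)
round 2: derive reach(b) via R3 from flow(b,b), flow(b,a)
round 2: derive reach(c) via R3 from flow(c,b), flow(b,a)
round 2: derive reach(j) via R3 from flow(j,b), flow(b,a)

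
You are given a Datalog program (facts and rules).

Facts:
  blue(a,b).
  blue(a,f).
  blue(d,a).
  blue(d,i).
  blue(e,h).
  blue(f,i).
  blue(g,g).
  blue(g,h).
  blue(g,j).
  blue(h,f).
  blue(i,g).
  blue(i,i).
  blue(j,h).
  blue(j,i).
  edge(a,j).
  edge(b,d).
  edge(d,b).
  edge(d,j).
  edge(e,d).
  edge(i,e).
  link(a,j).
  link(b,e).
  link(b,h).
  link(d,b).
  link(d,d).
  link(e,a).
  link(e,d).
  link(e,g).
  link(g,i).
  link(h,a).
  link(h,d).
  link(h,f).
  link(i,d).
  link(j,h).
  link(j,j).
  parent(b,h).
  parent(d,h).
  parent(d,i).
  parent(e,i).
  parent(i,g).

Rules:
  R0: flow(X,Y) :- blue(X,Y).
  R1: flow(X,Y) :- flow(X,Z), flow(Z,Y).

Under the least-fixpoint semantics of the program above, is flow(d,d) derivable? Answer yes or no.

no

round 1: derive flow(a,b) via R0 from blue(a,b)
round 1: derive flow(a,f) via R0 from blue(a,f)
round 1: derive flow(d,a) via R0 from blue(d,a)
round 1: derive flow(d,i) via R0 from blue(d,i)
round 1: derive flow(e,h) via R0 from blue(e,h)
round 1: derive flow(f,i) via R0 from blue(f,i)
round 1: derive flow(g,g) via R0 from blue(g,g)
round 1: derive flow(g,h) via R0 from blue(g,h)
round 1: derive flow(g,j) via R0 from blue(g,j)
round 1: derive flow(h,f) via R0 from blue(h,f)
round 1: derive flow(i,g) via R0 from blue(i,g)
round 1: derive flow(i,i) via R0 from blue(i,i)
round 1: derive flow(j,h) via R0 from blue(j,h)
round 1: derive flow(j,i) via R0 from blue(j,i)
round 2: derive flow(a,i) via R1 from flow(a,f), flow(f,i)
round 2: derive flow(d,b) via R1 from flow(d,a), flow(a,b)
round 2: derive flow(d,f) via R1 from flow(d,a), flow(a,f)
round 2: derive flow(d,g) via R1 from flow(d,i), flow(i,g)
round 2: derive flow(e,f) via R1 from flow(e,h), flow(h,f)
round 2: derive flow(f,g) via R1 from flow(f,i), flow(i,g)
round 2: derive flow(g,f) via R1 from flow(g,h), flow(h,f)
round 2: derive flow(g,i) via R1 from flow(g,j), flow(j,i)
round 2: derive flow(h,i) via R1 from flow(h,f), flow(f,i)
round 2: derive flow(i,h) via R1 from flow(i,g), flow(g,h)
round 2: derive flow(i,j) via R1 from flow(i,g), flow(g,j)
round 2: derive flow(j,f) via R1 from flow(j,h), flow(h,f)
round 2: derive flow(j,g) via R1 from flow(j,i), flow(i,g)
round 3: derive flow(a,g) via R1 from flow(a,f), flow(f,g)
round 3: derive flow(a,h) via R1 from flow(a,i), flow(i,h)
round 3: derive flow(a,j) via R1 from flow(a,i), flow(i,j)
round 3: derive flow(d,h) via R1 from flow(d,g), flow(g,h)
round 3: derive flow(d,j) via R1 from flow(d,g), flow(g,j)
round 3: derive flow(e,g) via R1 from flow(e,f), flow(f,g)
round 3: derive flow(e,i) via R1 from flow(e,f), flow(f,i)
round 3: derive flow(f,f) via R1 from flow(f,g), flow(g,f)
round 3: derive flow(f,h) via R1 from flow(f,g), flow(g,h)
round 3: derive flow(f,j) via R1 from flow(f,g), flow(g,j)
round 3: derive flow(h,g) via R1 from flow(h,f), flow(f,g)
round 3: derive flow(h,h) via R1 from flow(h,i), flow(i,h)
round 3: derive flow(h,j) via R1 from flow(h,i), flow(i,j)
round 3: derive flow(i,f) via R1 from flow(i,g), flow(g,f)
round 3: derive flow(j,j) via R1 from flow(j,g), flow(g,j)
round 4: derive flow(e,j) via R1 from flow(e,f), flow(f,j)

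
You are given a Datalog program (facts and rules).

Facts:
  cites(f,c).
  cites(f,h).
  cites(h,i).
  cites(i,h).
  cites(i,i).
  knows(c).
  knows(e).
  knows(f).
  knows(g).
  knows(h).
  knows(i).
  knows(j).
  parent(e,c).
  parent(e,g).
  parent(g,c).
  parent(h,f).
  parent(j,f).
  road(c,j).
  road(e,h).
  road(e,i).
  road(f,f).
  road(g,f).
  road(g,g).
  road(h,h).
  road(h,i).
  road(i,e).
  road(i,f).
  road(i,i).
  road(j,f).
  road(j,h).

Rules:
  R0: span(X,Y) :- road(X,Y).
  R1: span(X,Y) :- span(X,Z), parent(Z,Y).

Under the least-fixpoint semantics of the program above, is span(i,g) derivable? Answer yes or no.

round 1: derive span(c,j) via R0 from road(c,j)
round 1: derive span(e,h) via R0 from road(e,h)
round 1: derive span(e,i) via R0 from road(e,i)
round 1: derive span(f,f) via R0 from road(f,f)
round 1: derive span(g,f) via R0 from road(g,f)
round 1: derive span(g,g) via R0 from road(g,g)
round 1: derive span(h,h) via R0 from road(h,h)
round 1: derive span(h,i) via R0 from road(h,i)
round 1: derive span(i,e) via R0 from road(i,e)
round 1: derive span(i,f) via R0 from road(i,f)
round 1: derive span(i,i) via R0 from road(i,i)
round 1: derive span(j,f) via R0 from road(j,f)
round 1: derive span(j,h) via R0 from road(j,h)
round 2: derive span(c,f) via R1 from span(c,j), parent(j,f)
round 2: derive span(e,f) via R1 from span(e,h), parent(h,f)
round 2: derive span(g,c) via R1 from span(g,g), parent(g,c)
round 2: derive span(h,f) via R1 from span(h,h), parent(h,f)
round 2: derive span(i,c) via R1 from span(i,e), parent(e,c)
round 2: derive span(i,g) via R1 from span(i,e), parent(e,g)

yes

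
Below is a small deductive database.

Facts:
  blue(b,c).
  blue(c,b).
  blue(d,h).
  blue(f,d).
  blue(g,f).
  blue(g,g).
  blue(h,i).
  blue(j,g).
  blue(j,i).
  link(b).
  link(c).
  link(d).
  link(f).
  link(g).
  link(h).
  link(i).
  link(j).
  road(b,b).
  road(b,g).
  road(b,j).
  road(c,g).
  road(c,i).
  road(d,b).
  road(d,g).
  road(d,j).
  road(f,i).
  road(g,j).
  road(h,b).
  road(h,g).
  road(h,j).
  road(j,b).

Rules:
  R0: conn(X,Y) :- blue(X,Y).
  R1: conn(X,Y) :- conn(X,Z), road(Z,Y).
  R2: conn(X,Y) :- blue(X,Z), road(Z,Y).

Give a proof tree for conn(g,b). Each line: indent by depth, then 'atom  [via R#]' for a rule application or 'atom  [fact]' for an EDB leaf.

conn(g,b)  [via R1]
  conn(g,j)  [via R2]
    blue(g,g)  [fact]
    road(g,j)  [fact]
  road(j,b)  [fact]

round 1: derive conn(b,c) via R0 from blue(b,c)
round 1: derive conn(c,b) via R0 from blue(c,b)
round 1: derive conn(d,h) via R0 from blue(d,h)
round 1: derive conn(f,d) via R0 from blue(f,d)
round 1: derive conn(g,f) via R0 from blue(g,f)
round 1: derive conn(g,g) via R0 from blue(g,g)
round 1: derive conn(h,i) via R0 from blue(h,i)
round 1: derive conn(j,g) via R0 from blue(j,g)
round 1: derive conn(j,i) via R0 from blue(j,i)
round 1: derive conn(b,g) via R2 from blue(b,c), road(c,g)
round 1: derive conn(b,i) via R2 from blue(b,c), road(c,i)
round 1: derive conn(c,g) via R2 from blue(c,b), road(b,g)
round 1: derive conn(c,j) via R2 from blue(c,b), road(b,j)
round 1: derive conn(d,b) via R2 from blue(d,h), road(h,b)
round 1: derive conn(d,g) via R2 from blue(d,h), road(h,g)
round 1: derive conn(d,j) via R2 from blue(d,h), road(h,j)
round 1: derive conn(f,b) via R2 from blue(f,d), road(d,b)
round 1: derive conn(f,g) via R2 from blue(f,d), road(d,g)
round 1: derive conn(f,j) via R2 from blue(f,d), road(d,j)
round 1: derive conn(g,i) via R2 from blue(g,f), road(f,i)
round 1: derive conn(g,j) via R2 from blue(g,g), road(g,j)
round 1: derive conn(j,j) via R2 from blue(j,g), road(g,j)
round 2: derive conn(b,j) via R1 from conn(b,g), road(g,j)
round 2: derive conn(g,b) via R1 from conn(g,j), road(j,b)
round 2: derive conn(j,b) via R1 from conn(j,j), road(j,b)
round 3: derive conn(b,b) via R1 from conn(b,j), road(j,b)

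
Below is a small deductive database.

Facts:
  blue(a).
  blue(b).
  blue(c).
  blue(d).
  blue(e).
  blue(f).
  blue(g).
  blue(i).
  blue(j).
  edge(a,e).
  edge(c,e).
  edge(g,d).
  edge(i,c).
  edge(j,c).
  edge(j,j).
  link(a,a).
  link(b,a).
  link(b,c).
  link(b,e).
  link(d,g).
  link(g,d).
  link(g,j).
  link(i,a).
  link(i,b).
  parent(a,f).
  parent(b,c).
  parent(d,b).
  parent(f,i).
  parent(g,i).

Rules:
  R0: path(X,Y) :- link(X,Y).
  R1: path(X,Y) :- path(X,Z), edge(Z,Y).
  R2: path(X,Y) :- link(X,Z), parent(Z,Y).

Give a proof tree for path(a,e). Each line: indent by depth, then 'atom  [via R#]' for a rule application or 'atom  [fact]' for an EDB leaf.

round 1: derive path(a,a) via R0 from link(a,a)
round 1: derive path(b,a) via R0 from link(b,a)
round 1: derive path(b,c) via R0 from link(b,c)
round 1: derive path(b,e) via R0 from link(b,e)
round 1: derive path(d,g) via R0 from link(d,g)
round 1: derive path(g,d) via R0 from link(g,d)
round 1: derive path(g,j) via R0 from link(g,j)
round 1: derive path(i,a) via R0 from link(i,a)
round 1: derive path(i,b) via R0 from link(i,b)
round 1: derive path(a,f) via R2 from link(a,a), parent(a,f)
round 1: derive path(b,f) via R2 from link(b,a), parent(a,f)
round 1: derive path(d,i) via R2 from link(d,g), parent(g,i)
round 1: derive path(g,b) via R2 from link(g,d), parent(d,b)
round 1: derive path(i,c) via R2 from link(i,b), parent(b,c)
round 1: derive path(i,f) via R2 from link(i,a), parent(a,f)
round 2: derive path(a,e) via R1 from path(a,a), edge(a,e)
round 2: derive path(d,c) via R1 from path(d,i), edge(i,c)
round 2: derive path(d,d) via R1 from path(d,g), edge(g,d)
round 2: derive path(g,c) via R1 from path(g,j), edge(j,c)
round 2: derive path(i,e) via R1 from path(i,a), edge(a,e)
round 3: derive path(d,e) via R1 from path(d,c), edge(c,e)
round 3: derive path(g,e) via R1 from path(g,c), edge(c,e)

path(a,e)  [via R1]
  path(a,a)  [via R0]
    link(a,a)  [fact]
  edge(a,e)  [fact]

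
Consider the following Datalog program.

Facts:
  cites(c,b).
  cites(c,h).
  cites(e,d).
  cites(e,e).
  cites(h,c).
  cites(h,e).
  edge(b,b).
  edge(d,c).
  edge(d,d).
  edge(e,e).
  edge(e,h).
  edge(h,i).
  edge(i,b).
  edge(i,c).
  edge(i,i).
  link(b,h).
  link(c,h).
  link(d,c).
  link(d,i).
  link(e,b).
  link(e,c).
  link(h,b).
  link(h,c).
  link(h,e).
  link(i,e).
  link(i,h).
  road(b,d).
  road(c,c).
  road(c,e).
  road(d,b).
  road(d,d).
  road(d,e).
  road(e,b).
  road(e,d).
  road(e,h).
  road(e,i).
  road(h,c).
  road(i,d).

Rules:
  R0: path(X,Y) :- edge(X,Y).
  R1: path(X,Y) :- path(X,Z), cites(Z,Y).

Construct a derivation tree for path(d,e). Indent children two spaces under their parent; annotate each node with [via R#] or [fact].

round 1: derive path(b,b) via R0 from edge(b,b)
round 1: derive path(d,c) via R0 from edge(d,c)
round 1: derive path(d,d) via R0 from edge(d,d)
round 1: derive path(e,e) via R0 from edge(e,e)
round 1: derive path(e,h) via R0 from edge(e,h)
round 1: derive path(h,i) via R0 from edge(h,i)
round 1: derive path(i,b) via R0 from edge(i,b)
round 1: derive path(i,c) via R0 from edge(i,c)
round 1: derive path(i,i) via R0 from edge(i,i)
round 2: derive path(d,b) via R1 from path(d,c), cites(c,b)
round 2: derive path(d,h) via R1 from path(d,c), cites(c,h)
round 2: derive path(e,c) via R1 from path(e,h), cites(h,c)
round 2: derive path(e,d) via R1 from path(e,e), cites(e,d)
round 2: derive path(i,h) via R1 from path(i,c), cites(c,h)
round 3: derive path(d,e) via R1 from path(d,h), cites(h,e)
round 3: derive path(e,b) via R1 from path(e,c), cites(c,b)
round 3: derive path(i,e) via R1 from path(i,h), cites(h,e)
round 4: derive path(i,d) via R1 from path(i,e), cites(e,d)

path(d,e)  [via R1]
  path(d,h)  [via R1]
    path(d,c)  [via R0]
      edge(d,c)  [fact]
    cites(c,h)  [fact]
  cites(h,e)  [fact]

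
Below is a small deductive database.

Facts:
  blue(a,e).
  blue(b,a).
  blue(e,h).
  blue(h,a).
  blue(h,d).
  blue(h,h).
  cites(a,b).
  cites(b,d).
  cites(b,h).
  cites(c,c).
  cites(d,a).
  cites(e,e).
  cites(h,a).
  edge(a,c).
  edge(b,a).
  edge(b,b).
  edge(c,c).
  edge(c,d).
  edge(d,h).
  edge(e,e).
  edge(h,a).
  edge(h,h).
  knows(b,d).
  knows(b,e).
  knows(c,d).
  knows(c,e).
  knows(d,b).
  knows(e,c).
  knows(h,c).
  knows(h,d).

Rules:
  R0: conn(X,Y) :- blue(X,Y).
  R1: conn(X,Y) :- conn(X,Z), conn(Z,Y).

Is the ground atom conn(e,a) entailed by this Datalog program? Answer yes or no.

round 1: derive conn(a,e) via R0 from blue(a,e)
round 1: derive conn(b,a) via R0 from blue(b,a)
round 1: derive conn(e,h) via R0 from blue(e,h)
round 1: derive conn(h,a) via R0 from blue(h,a)
round 1: derive conn(h,d) via R0 from blue(h,d)
round 1: derive conn(h,h) via R0 from blue(h,h)
round 2: derive conn(a,h) via R1 from conn(a,e), conn(e,h)
round 2: derive conn(b,e) via R1 from conn(b,a), conn(a,e)
round 2: derive conn(e,a) via R1 from conn(e,h), conn(h,a)
round 2: derive conn(e,d) via R1 from conn(e,h), conn(h,d)
round 2: derive conn(h,e) via R1 from conn(h,a), conn(a,e)
round 3: derive conn(a,a) via R1 from conn(a,e), conn(e,a)
round 3: derive conn(a,d) via R1 from conn(a,e), conn(e,d)
round 3: derive conn(b,d) via R1 from conn(b,e), conn(e,d)
round 3: derive conn(b,h) via R1 from conn(b,a), conn(a,h)
round 3: derive conn(e,e) via R1 from conn(e,a), conn(a,e)

yes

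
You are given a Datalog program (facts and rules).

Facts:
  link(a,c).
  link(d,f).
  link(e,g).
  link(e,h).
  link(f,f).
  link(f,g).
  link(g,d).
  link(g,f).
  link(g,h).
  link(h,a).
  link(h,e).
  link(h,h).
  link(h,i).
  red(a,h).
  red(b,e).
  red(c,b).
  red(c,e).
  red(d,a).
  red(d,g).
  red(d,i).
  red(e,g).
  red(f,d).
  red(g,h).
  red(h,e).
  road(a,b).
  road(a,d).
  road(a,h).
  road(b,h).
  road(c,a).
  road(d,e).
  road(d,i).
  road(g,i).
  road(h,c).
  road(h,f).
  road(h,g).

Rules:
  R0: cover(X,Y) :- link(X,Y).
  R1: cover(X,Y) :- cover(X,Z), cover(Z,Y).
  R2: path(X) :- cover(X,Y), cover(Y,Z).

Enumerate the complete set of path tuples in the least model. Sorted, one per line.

path(d)
path(e)
path(f)
path(g)
path(h)

round 1: derive cover(a,c) via R0 from link(a,c)
round 1: derive cover(d,f) via R0 from link(d,f)
round 1: derive cover(e,g) via R0 from link(e,g)
round 1: derive cover(e,h) via R0 from link(e,h)
round 1: derive cover(f,f) via R0 from link(f,f)
round 1: derive cover(f,g) via R0 from link(f,g)
round 1: derive cover(g,d) via R0 from link(g,d)
round 1: derive cover(g,f) via R0 from link(g,f)
round 1: derive cover(g,h) via R0 from link(g,h)
round 1: derive cover(h,a) via R0 from link(h,a)
round 1: derive cover(h,e) via R0 from link(h,e)
round 1: derive cover(h,h) via R0 from link(h,h)
round 1: derive cover(h,i) via R0 from link(h,i)
round 2: derive cover(d,g) via R1 from cover(d,f), cover(f,g)
round 2: derive cover(e,a) via R1 from cover(e,h), cover(h,a)
round 2: derive cover(e,d) via R1 from cover(e,g), cover(g,d)
round 2: derive cover(e,e) via R1 from cover(e,h), cover(h,e)
round 2: derive cover(e,f) via R1 from cover(e,g), cover(g,f)
round 2: derive cover(e,i) via R1 from cover(e,h), cover(h,i)
round 2: derive cover(f,d) via R1 from cover(f,g), cover(g,d)
round 2: derive cover(f,h) via R1 from cover(f,g), cover(g,h)
round 2: derive cover(g,a) via R1 from cover(g,h), cover(h,a)
round 2: derive cover(g,e) via R1 from cover(g,h), cover(h,e)
round 2: derive cover(g,g) via R1 from cover(g,f), cover(f,g)
round 2: derive cover(g,i) via R1 from cover(g,h), cover(h,i)
round 2: derive cover(h,c) via R1 from cover(h,a), cover(a,c)
round 2: derive cover(h,g) via R1 from cover(h,e), cover(e,g)
round 2: derive path(d) via R2 from cover(d,f), cover(f,f)
round 2: derive path(e) via R2 from cover(e,g), cover(g,d)
round 2: derive path(f) via R2 from cover(f,f), cover(f,f)
round 2: derive path(g) via R2 from cover(g,d), cover(d,f)
round 2: derive path(h) via R2 from cover(h,a), cover(a,c)
round 3: derive cover(d,a) via R1 from cover(d,g), cover(g,a)
round 3: derive cover(d,d) via R1 from cover(d,f), cover(f,d)
round 3: derive cover(d,e) via R1 from cover(d,g), cover(g,e)
round 3: derive cover(d,h) via R1 from cover(d,f), cover(f,h)
round 3: derive cover(d,i) via R1 from cover(d,g), cover(g,i)
round 3: derive cover(e,c) via R1 from cover(e,a), cover(a,c)
round 3: derive cover(f,a) via R1 from cover(f,g), cover(g,a)
round 3: derive cover(f,c) via R1 from cover(f,h), cover(h,c)
round 3: derive cover(f,e) via R1 from cover(f,g), cover(g,e)
round 3: derive cover(f,i) via R1 from cover(f,g), cover(g,i)
round 3: derive cover(g,c) via R1 from cover(g,a), cover(a,c)
round 3: derive cover(h,d) via R1 from cover(h,e), cover(e,d)
round 3: derive cover(h,f) via R1 from cover(h,e), cover(e,f)
round 4: derive cover(d,c) via R1 from cover(d,a), cover(a,c)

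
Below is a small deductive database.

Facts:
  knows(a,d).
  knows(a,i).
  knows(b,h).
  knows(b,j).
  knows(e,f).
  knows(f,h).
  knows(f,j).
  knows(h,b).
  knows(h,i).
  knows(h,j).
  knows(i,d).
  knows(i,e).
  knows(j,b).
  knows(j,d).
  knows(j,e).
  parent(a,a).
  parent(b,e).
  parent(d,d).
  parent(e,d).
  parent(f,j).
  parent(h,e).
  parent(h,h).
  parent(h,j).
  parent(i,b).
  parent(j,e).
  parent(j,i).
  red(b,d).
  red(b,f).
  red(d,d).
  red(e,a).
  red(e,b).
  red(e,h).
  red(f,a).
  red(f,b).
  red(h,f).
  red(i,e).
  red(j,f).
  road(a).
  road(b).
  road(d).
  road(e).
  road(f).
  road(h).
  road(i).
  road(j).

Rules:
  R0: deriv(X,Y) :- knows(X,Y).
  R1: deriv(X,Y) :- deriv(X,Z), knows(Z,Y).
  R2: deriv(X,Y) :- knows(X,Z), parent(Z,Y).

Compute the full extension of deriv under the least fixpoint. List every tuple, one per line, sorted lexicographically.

deriv(a,b)
deriv(a,d)
deriv(a,e)
deriv(a,f)
deriv(a,h)
deriv(a,i)
deriv(a,j)
deriv(b,b)
deriv(b,d)
deriv(b,e)
deriv(b,f)
deriv(b,h)
deriv(b,i)
deriv(b,j)
deriv(e,b)
deriv(e,d)
deriv(e,e)
deriv(e,f)
deriv(e,h)
deriv(e,i)
deriv(e,j)
deriv(f,b)
deriv(f,d)
deriv(f,e)
deriv(f,f)
deriv(f,h)
deriv(f,i)
deriv(f,j)
deriv(h,b)
deriv(h,d)
deriv(h,e)
deriv(h,f)
deriv(h,h)
deriv(h,i)
deriv(h,j)
deriv(i,b)
deriv(i,d)
deriv(i,e)
deriv(i,f)
deriv(i,h)
deriv(i,i)
deriv(i,j)
deriv(j,b)
deriv(j,d)
deriv(j,e)
deriv(j,f)
deriv(j,h)
deriv(j,i)
deriv(j,j)

round 1: derive deriv(a,d) via R0 from knows(a,d)
round 1: derive deriv(a,i) via R0 from knows(a,i)
round 1: derive deriv(b,h) via R0 from knows(b,h)
round 1: derive deriv(b,j) via R0 from knows(b,j)
round 1: derive deriv(e,f) via R0 from knows(e,f)
round 1: derive deriv(f,h) via R0 from knows(f,h)
round 1: derive deriv(f,j) via R0 from knows(f,j)
round 1: derive deriv(h,b) via R0 from knows(h,b)
round 1: derive deriv(h,i) via R0 from knows(h,i)
round 1: derive deriv(h,j) via R0 from knows(h,j)
round 1: derive deriv(i,d) via R0 from knows(i,d)
round 1: derive deriv(i,e) via R0 from knows(i,e)
round 1: derive deriv(j,b) via R0 from knows(j,b)
round 1: derive deriv(j,d) via R0 from knows(j,d)
round 1: derive deriv(j,e) via R0 from knows(j,e)
round 1: derive deriv(a,b) via R2 from knows(a,i), parent(i,b)
round 1: derive deriv(b,e) via R2 from knows(b,h), parent(h,e)
round 1: derive deriv(b,i) via R2 from knows(b,j), parent(j,i)
round 1: derive deriv(e,j) via R2 from knows(e,f), parent(f,j)
round 1: derive deriv(f,e) via R2 from knows(f,h), parent(h,e)
round 1: derive deriv(f,i) via R2 from knows(f,j), parent(j,i)
round 1: derive deriv(h,e) via R2 from knows(h,b), parent(b,e)
round 2: derive deriv(a,e) via R1 from deriv(a,i), knows(i,e)
round 2: derive deriv(a,h) via R1 from deriv(a,b), knows(b,h)
round 2: derive deriv(a,j) via R1 from deriv(a,b), knows(b,j)
round 2: derive deriv(b,b) via R1 from deriv(b,h), knows(h,b)
round 2: derive deriv(b,d) via R1 from deriv(b,i), knows(i,d)
round 2: derive deriv(b,f) via R1 from deriv(b,e), knows(e,f)
round 2: derive deriv(e,b) via R1 from deriv(e,j), knows(j,b)
round 2: derive deriv(e,d) via R1 from deriv(e,j), knows(j,d)
round 2: derive deriv(e,e) via R1 from deriv(e,j), knows(j,e)
round 2: derive deriv(e,h) via R1 from deriv(e,f), knows(f,h)
round 2: derive deriv(f,b) via R1 from deriv(f,h), knows(h,b)
round 2: derive deriv(f,d) via R1 from deriv(f,i), knows(i,d)
round 2: derive deriv(f,f) via R1 from deriv(f,e), knows(e,f)
round 2: derive deriv(h,d) via R1 from deriv(h,i), knows(i,d)
round 2: derive deriv(h,f) via R1 from deriv(h,e), knows(e,f)
round 2: derive deriv(h,h) via R1 from deriv(h,b), knows(b,h)
round 2: derive deriv(i,f) via R1 from deriv(i,e), knows(e,f)
round 2: derive deriv(j,f) via R1 from deriv(j,e), knows(e,f)
round 2: derive deriv(j,h) via R1 from deriv(j,b), knows(b,h)
round 2: derive deriv(j,j) via R1 from deriv(j,b), knows(b,j)
round 3: derive deriv(a,f) via R1 from deriv(a,e), knows(e,f)
round 3: derive deriv(e,i) via R1 from deriv(e,h), knows(h,i)
round 3: derive deriv(i,h) via R1 from deriv(i,f), knows(f,h)
round 3: derive deriv(i,j) via R1 from deriv(i,f), knows(f,j)
round 3: derive deriv(j,i) via R1 from deriv(j,h), knows(h,i)
round 4: derive deriv(i,b) via R1 from deriv(i,h), knows(h,b)
round 4: derive deriv(i,i) via R1 from deriv(i,h), knows(h,i)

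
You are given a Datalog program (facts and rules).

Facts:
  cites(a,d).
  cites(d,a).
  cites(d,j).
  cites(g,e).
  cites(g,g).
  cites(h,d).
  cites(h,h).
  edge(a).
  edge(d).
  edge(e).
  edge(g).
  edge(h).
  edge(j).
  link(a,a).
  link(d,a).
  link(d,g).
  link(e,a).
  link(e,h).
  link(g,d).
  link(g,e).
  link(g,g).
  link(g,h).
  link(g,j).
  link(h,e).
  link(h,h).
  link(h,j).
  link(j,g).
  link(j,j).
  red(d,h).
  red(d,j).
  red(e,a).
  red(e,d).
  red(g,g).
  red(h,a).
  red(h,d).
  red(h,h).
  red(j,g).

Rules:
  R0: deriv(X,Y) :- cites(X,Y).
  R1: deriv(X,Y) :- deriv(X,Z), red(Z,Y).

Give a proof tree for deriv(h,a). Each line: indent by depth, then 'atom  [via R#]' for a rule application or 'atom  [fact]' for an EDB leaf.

round 1: derive deriv(a,d) via R0 from cites(a,d)
round 1: derive deriv(d,a) via R0 from cites(d,a)
round 1: derive deriv(d,j) via R0 from cites(d,j)
round 1: derive deriv(g,e) via R0 from cites(g,e)
round 1: derive deriv(g,g) via R0 from cites(g,g)
round 1: derive deriv(h,d) via R0 from cites(h,d)
round 1: derive deriv(h,h) via R0 from cites(h,h)
round 2: derive deriv(a,h) via R1 from deriv(a,d), red(d,h)
round 2: derive deriv(a,j) via R1 from deriv(a,d), red(d,j)
round 2: derive deriv(d,g) via R1 from deriv(d,j), red(j,g)
round 2: derive deriv(g,a) via R1 from deriv(g,e), red(e,a)
round 2: derive deriv(g,d) via R1 from deriv(g,e), red(e,d)
round 2: derive deriv(h,a) via R1 from deriv(h,h), red(h,a)
round 2: derive deriv(h,j) via R1 from deriv(h,d), red(d,j)
round 3: derive deriv(a,a) via R1 from deriv(a,h), red(h,a)
round 3: derive deriv(a,g) via R1 from deriv(a,j), red(j,g)
round 3: derive deriv(g,h) via R1 from deriv(g,d), red(d,h)
round 3: derive deriv(g,j) via R1 from deriv(g,d), red(d,j)
round 3: derive deriv(h,g) via R1 from deriv(h,j), red(j,g)

deriv(h,a)  [via R1]
  deriv(h,h)  [via R0]
    cites(h,h)  [fact]
  red(h,a)  [fact]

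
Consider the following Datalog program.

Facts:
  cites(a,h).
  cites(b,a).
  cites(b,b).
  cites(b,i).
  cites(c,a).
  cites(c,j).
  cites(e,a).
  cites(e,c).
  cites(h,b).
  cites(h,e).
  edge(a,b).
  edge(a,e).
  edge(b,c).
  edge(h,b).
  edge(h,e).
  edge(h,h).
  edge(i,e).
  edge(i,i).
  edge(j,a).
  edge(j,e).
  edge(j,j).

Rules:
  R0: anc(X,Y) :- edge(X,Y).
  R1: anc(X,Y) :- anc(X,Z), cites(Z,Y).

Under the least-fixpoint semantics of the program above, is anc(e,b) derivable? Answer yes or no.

no

round 1: derive anc(a,b) via R0 from edge(a,b)
round 1: derive anc(a,e) via R0 from edge(a,e)
round 1: derive anc(b,c) via R0 from edge(b,c)
round 1: derive anc(h,b) via R0 from edge(h,b)
round 1: derive anc(h,e) via R0 from edge(h,e)
round 1: derive anc(h,h) via R0 from edge(h,h)
round 1: derive anc(i,e) via R0 from edge(i,e)
round 1: derive anc(i,i) via R0 from edge(i,i)
round 1: derive anc(j,a) via R0 from edge(j,a)
round 1: derive anc(j,e) via R0 from edge(j,e)
round 1: derive anc(j,j) via R0 from edge(j,j)
round 2: derive anc(a,a) via R1 from anc(a,b), cites(b,a)
round 2: derive anc(a,c) via R1 from anc(a,e), cites(e,c)
round 2: derive anc(a,i) via R1 from anc(a,b), cites(b,i)
round 2: derive anc(b,a) via R1 from anc(b,c), cites(c,a)
round 2: derive anc(b,j) via R1 from anc(b,c), cites(c,j)
round 2: derive anc(h,a) via R1 from anc(h,b), cites(b,a)
round 2: derive anc(h,c) via R1 from anc(h,e), cites(e,c)
round 2: derive anc(h,i) via R1 from anc(h,b), cites(b,i)
round 2: derive anc(i,a) via R1 from anc(i,e), cites(e,a)
round 2: derive anc(i,c) via R1 from anc(i,e), cites(e,c)
round 2: derive anc(j,c) via R1 from anc(j,e), cites(e,c)
round 2: derive anc(j,h) via R1 from anc(j,a), cites(a,h)
round 3: derive anc(a,h) via R1 from anc(a,a), cites(a,h)
round 3: derive anc(a,j) via R1 from anc(a,c), cites(c,j)
round 3: derive anc(b,h) via R1 from anc(b,a), cites(a,h)
round 3: derive anc(h,j) via R1 from anc(h,c), cites(c,j)
round 3: derive anc(i,h) via R1 from anc(i,a), cites(a,h)
round 3: derive anc(i,j) via R1 from anc(i,c), cites(c,j)
round 3: derive anc(j,b) via R1 from anc(j,h), cites(h,b)
round 4: derive anc(b,b) via R1 from anc(b,h), cites(h,b)
round 4: derive anc(b,e) via R1 from anc(b,h), cites(h,e)
round 4: derive anc(i,b) via R1 from anc(i,h), cites(h,b)
round 4: derive anc(j,i) via R1 from anc(j,b), cites(b,i)
round 5: derive anc(b,i) via R1 from anc(b,b), cites(b,i)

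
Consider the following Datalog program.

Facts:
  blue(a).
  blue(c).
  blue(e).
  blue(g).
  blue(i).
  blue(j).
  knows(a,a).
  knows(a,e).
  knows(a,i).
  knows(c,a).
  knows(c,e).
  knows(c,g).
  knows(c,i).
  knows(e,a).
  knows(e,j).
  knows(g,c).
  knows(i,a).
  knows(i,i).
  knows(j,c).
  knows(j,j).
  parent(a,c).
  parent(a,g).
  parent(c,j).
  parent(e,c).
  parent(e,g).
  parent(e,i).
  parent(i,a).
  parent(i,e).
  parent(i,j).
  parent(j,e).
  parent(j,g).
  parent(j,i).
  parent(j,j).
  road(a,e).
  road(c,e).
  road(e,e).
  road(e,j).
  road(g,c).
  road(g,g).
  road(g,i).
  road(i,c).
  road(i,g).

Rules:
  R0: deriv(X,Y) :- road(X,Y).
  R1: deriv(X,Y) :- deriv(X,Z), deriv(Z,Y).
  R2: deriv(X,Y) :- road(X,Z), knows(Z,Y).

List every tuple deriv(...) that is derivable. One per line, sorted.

deriv(a,a)
deriv(a,c)
deriv(a,e)
deriv(a,j)
deriv(c,a)
deriv(c,c)
deriv(c,e)
deriv(c,j)
deriv(e,a)
deriv(e,c)
deriv(e,e)
deriv(e,j)
deriv(g,a)
deriv(g,c)
deriv(g,e)
deriv(g,g)
deriv(g,i)
deriv(g,j)
deriv(i,a)
deriv(i,c)
deriv(i,e)
deriv(i,g)
deriv(i,i)
deriv(i,j)

round 1: derive deriv(a,e) via R0 from road(a,e)
round 1: derive deriv(c,e) via R0 from road(c,e)
round 1: derive deriv(e,e) via R0 from road(e,e)
round 1: derive deriv(e,j) via R0 from road(e,j)
round 1: derive deriv(g,c) via R0 from road(g,c)
round 1: derive deriv(g,g) via R0 from road(g,g)
round 1: derive deriv(g,i) via R0 from road(g,i)
round 1: derive deriv(i,c) via R0 from road(i,c)
round 1: derive deriv(i,g) via R0 from road(i,g)
round 1: derive deriv(a,a) via R2 from road(a,e), knows(e,a)
round 1: derive deriv(a,j) via R2 from road(a,e), knows(e,j)
round 1: derive deriv(c,a) via R2 from road(c,e), knows(e,a)
round 1: derive deriv(c,j) via R2 from road(c,e), knows(e,j)
round 1: derive deriv(e,a) via R2 from road(e,e), knows(e,a)
round 1: derive deriv(e,c) via R2 from road(e,j), knows(j,c)
round 1: derive deriv(g,a) via R2 from road(g,c), knows(c,a)
round 1: derive deriv(g,e) via R2 from road(g,c), knows(c,e)
round 1: derive deriv(i,a) via R2 from road(i,c), knows(c,a)
round 1: derive deriv(i,e) via R2 from road(i,c), knows(c,e)
round 1: derive deriv(i,i) via R2 from road(i,c), knows(c,i)
round 2: derive deriv(a,c) via R1 from deriv(a,e), deriv(e,c)
round 2: derive deriv(c,c) via R1 from deriv(c,e), deriv(e,c)
round 2: derive deriv(g,j) via R1 from deriv(g,a), deriv(a,j)
round 2: derive deriv(i,j) via R1 from deriv(i,a), deriv(a,j)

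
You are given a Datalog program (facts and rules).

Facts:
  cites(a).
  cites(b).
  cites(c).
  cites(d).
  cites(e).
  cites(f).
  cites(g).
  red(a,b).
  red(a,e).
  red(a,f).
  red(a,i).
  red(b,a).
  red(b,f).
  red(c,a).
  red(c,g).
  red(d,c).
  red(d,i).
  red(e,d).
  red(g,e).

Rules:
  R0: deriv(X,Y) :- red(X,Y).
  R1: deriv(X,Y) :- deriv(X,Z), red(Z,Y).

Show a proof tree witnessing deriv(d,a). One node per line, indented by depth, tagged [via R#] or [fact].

deriv(d,a)  [via R1]
  deriv(d,c)  [via R0]
    red(d,c)  [fact]
  red(c,a)  [fact]

round 1: derive deriv(a,b) via R0 from red(a,b)
round 1: derive deriv(a,e) via R0 from red(a,e)
round 1: derive deriv(a,f) via R0 from red(a,f)
round 1: derive deriv(a,i) via R0 from red(a,i)
round 1: derive deriv(b,a) via R0 from red(b,a)
round 1: derive deriv(b,f) via R0 from red(b,f)
round 1: derive deriv(c,a) via R0 from red(c,a)
round 1: derive deriv(c,g) via R0 from red(c,g)
round 1: derive deriv(d,c) via R0 from red(d,c)
round 1: derive deriv(d,i) via R0 from red(d,i)
round 1: derive deriv(e,d) via R0 from red(e,d)
round 1: derive deriv(g,e) via R0 from red(g,e)
round 2: derive deriv(a,a) via R1 from deriv(a,b), red(b,a)
round 2: derive deriv(a,d) via R1 from deriv(a,e), red(e,d)
round 2: derive deriv(b,b) via R1 from deriv(b,a), red(a,b)
round 2: derive deriv(b,e) via R1 from deriv(b,a), red(a,e)
round 2: derive deriv(b,i) via R1 from deriv(b,a), red(a,i)
round 2: derive deriv(c,b) via R1 from deriv(c,a), red(a,b)
round 2: derive deriv(c,e) via R1 from deriv(c,a), red(a,e)
round 2: derive deriv(c,f) via R1 from deriv(c,a), red(a,f)
round 2: derive deriv(c,i) via R1 from deriv(c,a), red(a,i)
round 2: derive deriv(d,a) via R1 from deriv(d,c), red(c,a)
round 2: derive deriv(d,g) via R1 from deriv(d,c), red(c,g)
round 2: derive deriv(e,c) via R1 from deriv(e,d), red(d,c)
round 2: derive deriv(e,i) via R1 from deriv(e,d), red(d,i)
round 2: derive deriv(g,d) via R1 from deriv(g,e), red(e,d)
round 3: derive deriv(a,c) via R1 from deriv(a,d), red(d,c)
round 3: derive deriv(b,d) via R1 from deriv(b,e), red(e,d)
round 3: derive deriv(c,d) via R1 from deriv(c,e), red(e,d)
round 3: derive deriv(d,b) via R1 from deriv(d,a), red(a,b)
round 3: derive deriv(d,e) via R1 from deriv(d,a), red(a,e)
round 3: derive deriv(d,f) via R1 from deriv(d,a), red(a,f)
round 3: derive deriv(e,a) via R1 from deriv(e,c), red(c,a)
round 3: derive deriv(e,g) via R1 from deriv(e,c), red(c,g)
round 3: derive deriv(g,c) via R1 from deriv(g,d), red(d,c)
round 3: derive deriv(g,i) via R1 from deriv(g,d), red(d,i)
round 4: derive deriv(a,g) via R1 from deriv(a,c), red(c,g)
round 4: derive deriv(b,c) via R1 from deriv(b,d), red(d,c)
round 4: derive deriv(c,c) via R1 from deriv(c,d), red(d,c)
round 4: derive deriv(d,d) via R1 from deriv(d,e), red(e,d)
round 4: derive deriv(e,b) via R1 from deriv(e,a), red(a,b)
round 4: derive deriv(e,e) via R1 from deriv(e,a), red(a,e)
round 4: derive deriv(e,f) via R1 from deriv(e,a), red(a,f)
round 4: derive deriv(g,a) via R1 from deriv(g,c), red(c,a)
round 4: derive deriv(g,g) via R1 from deriv(g,c), red(c,g)
round 5: derive deriv(b,g) via R1 from deriv(b,c), red(c,g)
round 5: derive deriv(g,b) via R1 from deriv(g,a), red(a,b)
round 5: derive deriv(g,f) via R1 from deriv(g,a), red(a,f)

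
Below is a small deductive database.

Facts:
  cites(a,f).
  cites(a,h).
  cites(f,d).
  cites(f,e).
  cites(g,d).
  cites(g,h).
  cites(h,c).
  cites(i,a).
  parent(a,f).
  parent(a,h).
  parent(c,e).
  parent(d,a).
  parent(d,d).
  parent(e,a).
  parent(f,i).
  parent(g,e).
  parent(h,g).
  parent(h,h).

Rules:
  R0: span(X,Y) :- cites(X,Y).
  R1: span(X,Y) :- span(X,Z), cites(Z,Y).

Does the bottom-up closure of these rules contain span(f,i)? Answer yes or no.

round 1: derive span(a,f) via R0 from cites(a,f)
round 1: derive span(a,h) via R0 from cites(a,h)
round 1: derive span(f,d) via R0 from cites(f,d)
round 1: derive span(f,e) via R0 from cites(f,e)
round 1: derive span(g,d) via R0 from cites(g,d)
round 1: derive span(g,h) via R0 from cites(g,h)
round 1: derive span(h,c) via R0 from cites(h,c)
round 1: derive span(i,a) via R0 from cites(i,a)
round 2: derive span(a,c) via R1 from span(a,h), cites(h,c)
round 2: derive span(a,d) via R1 from span(a,f), cites(f,d)
round 2: derive span(a,e) via R1 from span(a,f), cites(f,e)
round 2: derive span(g,c) via R1 from span(g,h), cites(h,c)
round 2: derive span(i,f) via R1 from span(i,a), cites(a,f)
round 2: derive span(i,h) via R1 from span(i,a), cites(a,h)
round 3: derive span(i,c) via R1 from span(i,h), cites(h,c)
round 3: derive span(i,d) via R1 from span(i,f), cites(f,d)
round 3: derive span(i,e) via R1 from span(i,f), cites(f,e)

no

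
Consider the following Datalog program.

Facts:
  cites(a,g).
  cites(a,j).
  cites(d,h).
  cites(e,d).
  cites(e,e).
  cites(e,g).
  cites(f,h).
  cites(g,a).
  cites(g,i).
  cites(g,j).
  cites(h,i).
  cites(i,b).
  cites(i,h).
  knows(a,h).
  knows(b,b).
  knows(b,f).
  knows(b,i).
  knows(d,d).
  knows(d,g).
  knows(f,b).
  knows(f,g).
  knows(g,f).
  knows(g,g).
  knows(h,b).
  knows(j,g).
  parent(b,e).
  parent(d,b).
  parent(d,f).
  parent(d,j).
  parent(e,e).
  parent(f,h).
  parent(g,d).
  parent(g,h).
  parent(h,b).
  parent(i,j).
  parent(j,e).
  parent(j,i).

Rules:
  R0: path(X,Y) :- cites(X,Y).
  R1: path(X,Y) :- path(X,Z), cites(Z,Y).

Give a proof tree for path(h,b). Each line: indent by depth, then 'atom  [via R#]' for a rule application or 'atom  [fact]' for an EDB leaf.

path(h,b)  [via R1]
  path(h,i)  [via R0]
    cites(h,i)  [fact]
  cites(i,b)  [fact]

round 1: derive path(a,g) via R0 from cites(a,g)
round 1: derive path(a,j) via R0 from cites(a,j)
round 1: derive path(d,h) via R0 from cites(d,h)
round 1: derive path(e,d) via R0 from cites(e,d)
round 1: derive path(e,e) via R0 from cites(e,e)
round 1: derive path(e,g) via R0 from cites(e,g)
round 1: derive path(f,h) via R0 from cites(f,h)
round 1: derive path(g,a) via R0 from cites(g,a)
round 1: derive path(g,i) via R0 from cites(g,i)
round 1: derive path(g,j) via R0 from cites(g,j)
round 1: derive path(h,i) via R0 from cites(h,i)
round 1: derive path(i,b) via R0 from cites(i,b)
round 1: derive path(i,h) via R0 from cites(i,h)
round 2: derive path(a,a) via R1 from path(a,g), cites(g,a)
round 2: derive path(a,i) via R1 from path(a,g), cites(g,i)
round 2: derive path(d,i) via R1 from path(d,h), cites(h,i)
round 2: derive path(e,a) via R1 from path(e,g), cites(g,a)
round 2: derive path(e,h) via R1 from path(e,d), cites(d,h)
round 2: derive path(e,i) via R1 from path(e,g), cites(g,i)
round 2: derive path(e,j) via R1 from path(e,g), cites(g,j)
round 2: derive path(f,i) via R1 from path(f,h), cites(h,i)
round 2: derive path(g,b) via R1 from path(g,i), cites(i,b)
round 2: derive path(g,g) via R1 from path(g,a), cites(a,g)
round 2: derive path(g,h) via R1 from path(g,i), cites(i,h)
round 2: derive path(h,b) via R1 from path(h,i), cites(i,b)
round 2: derive path(h,h) via R1 from path(h,i), cites(i,h)
round 2: derive path(i,i) via R1 from path(i,h), cites(h,i)
round 3: derive path(a,b) via R1 from path(a,i), cites(i,b)
round 3: derive path(a,h) via R1 from path(a,i), cites(i,h)
round 3: derive path(d,b) via R1 from path(d,i), cites(i,b)
round 3: derive path(e,b) via R1 from path(e,i), cites(i,b)
round 3: derive path(f,b) via R1 from path(f,i), cites(i,b)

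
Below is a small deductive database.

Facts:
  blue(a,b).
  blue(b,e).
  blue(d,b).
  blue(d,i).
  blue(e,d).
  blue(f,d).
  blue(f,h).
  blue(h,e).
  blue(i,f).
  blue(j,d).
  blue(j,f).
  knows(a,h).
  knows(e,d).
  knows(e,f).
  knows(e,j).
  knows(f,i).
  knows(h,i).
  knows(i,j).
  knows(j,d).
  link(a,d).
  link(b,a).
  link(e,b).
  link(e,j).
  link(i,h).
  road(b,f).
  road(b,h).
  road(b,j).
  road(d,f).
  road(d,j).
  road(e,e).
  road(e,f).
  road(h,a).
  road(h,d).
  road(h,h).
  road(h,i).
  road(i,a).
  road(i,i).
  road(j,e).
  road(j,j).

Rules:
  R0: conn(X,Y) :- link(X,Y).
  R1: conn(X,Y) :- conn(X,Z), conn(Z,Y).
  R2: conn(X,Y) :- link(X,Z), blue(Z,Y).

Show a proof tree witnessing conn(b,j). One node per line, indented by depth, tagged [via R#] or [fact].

conn(b,j)  [via R1]
  conn(b,i)  [via R1]
    conn(b,a)  [via R0]
      link(b,a)  [fact]
    conn(a,i)  [via R2]
      link(a,d)  [fact]
      blue(d,i)  [fact]
  conn(i,j)  [via R1]
    conn(i,e)  [via R2]
      link(i,h)  [fact]
      blue(h,e)  [fact]
    conn(e,j)  [via R0]
      link(e,j)  [fact]

round 1: derive conn(a,d) via R0 from link(a,d)
round 1: derive conn(b,a) via R0 from link(b,a)
round 1: derive conn(e,b) via R0 from link(e,b)
round 1: derive conn(e,j) via R0 from link(e,j)
round 1: derive conn(i,h) via R0 from link(i,h)
round 1: derive conn(a,b) via R2 from link(a,d), blue(d,b)
round 1: derive conn(a,i) via R2 from link(a,d), blue(d,i)
round 1: derive conn(b,b) via R2 from link(b,a), blue(a,b)
round 1: derive conn(e,d) via R2 from link(e,j), blue(j,d)
round 1: derive conn(e,e) via R2 from link(e,b), blue(b,e)
round 1: derive conn(e,f) via R2 from link(e,j), blue(j,f)
round 1: derive conn(i,e) via R2 from link(i,h), blue(h,e)
round 2: derive conn(a,a) via R1 from conn(a,b), conn(b,a)
round 2: derive conn(a,e) via R1 from conn(a,i), conn(i,e)
round 2: derive conn(a,h) via R1 from conn(a,i), conn(i,h)
round 2: derive conn(b,d) via R1 from conn(b,a), conn(a,d)
round 2: derive conn(b,i) via R1 from conn(b,a), conn(a,i)
round 2: derive conn(e,a) via R1 from conn(e,b), conn(b,a)
round 2: derive conn(i,b) via R1 from conn(i,e), conn(e,b)
round 2: derive conn(i,d) via R1 from conn(i,e), conn(e,d)
round 2: derive conn(i,f) via R1 from conn(i,e), conn(e,f)
round 2: derive conn(i,j) via R1 from conn(i,e), conn(e,j)
round 3: derive conn(a,f) via R1 from conn(a,e), conn(e,f)
round 3: derive conn(a,j) via R1 from conn(a,e), conn(e,j)
round 3: derive conn(b,e) via R1 from conn(b,a), conn(a,e)
round 3: derive conn(b,f) via R1 from conn(b,i), conn(i,f)
round 3: derive conn(b,h) via R1 from conn(b,a), conn(a,h)
round 3: derive conn(b,j) via R1 from conn(b,i), conn(i,j)
round 3: derive conn(e,h) via R1 from conn(e,a), conn(a,h)
round 3: derive conn(e,i) via R1 from conn(e,a), conn(a,i)
round 3: derive conn(i,a) via R1 from conn(i,b), conn(b,a)
round 3: derive conn(i,i) via R1 from conn(i,b), conn(b,i)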